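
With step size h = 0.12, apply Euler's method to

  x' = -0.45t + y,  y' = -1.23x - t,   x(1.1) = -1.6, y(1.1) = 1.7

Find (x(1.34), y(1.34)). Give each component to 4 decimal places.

Euler on (x,y): x_{n+1} = x_n + h·x', y_{n+1} = y_n + h·y'.
1.100000: (-1.600000, 1.700000); f=(1.205000, 0.868000) → (-1.455400, 1.804160)
1.220000: (-1.455400, 1.804160); f=(1.255160, 0.570142) → (-1.304781, 1.872577)
(x(1.34), y(1.34)) ≈ (-1.3048, 1.8726)

-1.3048, 1.8726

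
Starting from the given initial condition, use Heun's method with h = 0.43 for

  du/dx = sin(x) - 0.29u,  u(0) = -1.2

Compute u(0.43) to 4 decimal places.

Heun: k1 = f(x_n, u_n); k2 = f(x_n + h, u_n + h·k1); u_{n+1} = u_n + (h/2)·(k1 + k2).
x=0.000000, u=-1.200000:
  k1 = f(0.000000, -1.200000) = 0.348000
  k2 = f(0.430000, -1.050360) = 0.721475
  u ← -1.200000 + (0.43/2)·(0.348000 + 0.721475) = -0.970063
u(0.43) ≈ -0.9701

-0.9701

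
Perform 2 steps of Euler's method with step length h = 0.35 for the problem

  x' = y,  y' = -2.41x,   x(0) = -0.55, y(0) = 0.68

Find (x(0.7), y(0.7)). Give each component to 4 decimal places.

Euler on (x,y): x_{n+1} = x_n + h·x', y_{n+1} = y_n + h·y'.
0.000000: (-0.550000, 0.680000); f=(0.680000, 1.325500) → (-0.312000, 1.143925)
0.350000: (-0.312000, 1.143925); f=(1.143925, 0.751920) → (0.088374, 1.407097)
(x(0.7), y(0.7)) ≈ (0.0884, 1.4071)

0.0884, 1.4071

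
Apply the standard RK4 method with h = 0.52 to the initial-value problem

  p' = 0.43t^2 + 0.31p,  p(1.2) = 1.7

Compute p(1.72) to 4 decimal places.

2.5151

RK4: k1 = f(t_n, p_n); k2 = f(t_n + h/2, p_n + (h/2)·k1); k3 = f(t_n + h/2, p_n + (h/2)·k2); k4 = f(t_n + h, p_n + h·k3); p_{n+1} = p_n + (h/6)·(k1 + 2k2 + 2k3 + k4).
t=1.200000, p=1.700000:
  k1 = f(1.200000, 1.700000) = 1.146200
  k2 = f(1.460000, 1.998012) = 1.535972
  k3 = f(1.460000, 2.099353) = 1.567387
  k4 = f(1.720000, 2.515041) = 2.051775
  p ← 1.700000 + (0.52/6)·(k1 + 2k2 + 2k3 + k4) = 2.515073
p(1.72) ≈ 2.5151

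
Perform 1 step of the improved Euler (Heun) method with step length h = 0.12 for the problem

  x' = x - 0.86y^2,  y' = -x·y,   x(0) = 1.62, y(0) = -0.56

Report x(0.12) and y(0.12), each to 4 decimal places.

1.7974, -0.4573

Heun on (x,y): k1 = f(t_n, state_n); k2 = f(t_n + h, state_n + h·k1); state_{n+1} = state_n + (h/2)·(k1 + k2).
0.000000: (1.620000, -0.560000)
  k1 = (1.350304, 0.907200)
  predictor → (1.782036, -0.451136)
  k2 = (1.607006, 0.803941)
  → (1.797439, -0.457332)
(x(0.12), y(0.12)) ≈ (1.7974, -0.4573)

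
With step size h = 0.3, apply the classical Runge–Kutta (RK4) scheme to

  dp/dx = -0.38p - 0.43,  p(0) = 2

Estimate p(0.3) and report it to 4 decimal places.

RK4: k1 = f(x_n, p_n); k2 = f(x_n + h/2, p_n + (h/2)·k1); k3 = f(x_n + h/2, p_n + (h/2)·k2); k4 = f(x_n + h, p_n + h·k3); p_{n+1} = p_n + (h/6)·(k1 + 2k2 + 2k3 + k4).
x=0.000000, p=2.000000:
  k1 = f(0.000000, 2.000000) = -1.190000
  k2 = f(0.150000, 1.821500) = -1.122170
  k3 = f(0.150000, 1.831675) = -1.126036
  k4 = f(0.300000, 1.662189) = -1.061632
  p ← 2.000000 + (0.3/6)·(k1 + 2k2 + 2k3 + k4) = 1.662598
p(0.3) ≈ 1.6626

1.6626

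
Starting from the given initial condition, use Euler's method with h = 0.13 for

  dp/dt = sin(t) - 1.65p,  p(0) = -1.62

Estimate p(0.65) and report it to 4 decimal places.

Euler: p_{n+1} = p_n + h·f(t_n, p_n).
t=0.000000, p=-1.620000: f=2.673000 → p ← -1.620000 + 0.13·2.673000 = -1.272510
t=0.130000, p=-1.272510: f=2.229276 → p ← -1.272510 + 0.13·2.229276 = -0.982704
t=0.260000, p=-0.982704: f=1.878542 → p ← -0.982704 + 0.13·1.878542 = -0.738494
t=0.390000, p=-0.738494: f=1.598703 → p ← -0.738494 + 0.13·1.598703 = -0.530662
t=0.520000, p=-0.530662: f=1.372473 → p ← -0.530662 + 0.13·1.372473 = -0.352241
p(0.65) ≈ -0.3522

-0.3522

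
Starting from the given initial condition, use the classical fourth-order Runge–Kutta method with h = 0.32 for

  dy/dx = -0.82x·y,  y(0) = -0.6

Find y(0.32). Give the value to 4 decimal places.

-0.5753

RK4: k1 = f(x_n, y_n); k2 = f(x_n + h/2, y_n + (h/2)·k1); k3 = f(x_n + h/2, y_n + (h/2)·k2); k4 = f(x_n + h, y_n + h·k3); y_{n+1} = y_n + (h/6)·(k1 + 2k2 + 2k3 + k4).
x=0.000000, y=-0.600000:
  k1 = f(0.000000, -0.600000) = 0.000000
  k2 = f(0.160000, -0.600000) = 0.078720
  k3 = f(0.160000, -0.587405) = 0.077068
  k4 = f(0.320000, -0.575338) = 0.150969
  y ← -0.600000 + (0.32/6)·(k1 + 2k2 + 2k3 + k4) = -0.575331
y(0.32) ≈ -0.5753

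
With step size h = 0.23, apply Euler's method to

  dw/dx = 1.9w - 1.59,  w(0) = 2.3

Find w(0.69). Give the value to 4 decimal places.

5.1786

Euler: w_{n+1} = w_n + h·f(x_n, w_n).
x=0.000000, w=2.300000: f=2.780000 → w ← 2.300000 + 0.23·2.780000 = 2.939400
x=0.230000, w=2.939400: f=3.994860 → w ← 2.939400 + 0.23·3.994860 = 3.858218
x=0.460000, w=3.858218: f=5.740614 → w ← 3.858218 + 0.23·5.740614 = 5.178559
w(0.69) ≈ 5.1786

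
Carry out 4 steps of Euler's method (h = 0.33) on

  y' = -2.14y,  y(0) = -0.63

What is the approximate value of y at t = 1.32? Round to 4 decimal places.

-0.0047

Euler: y_{n+1} = y_n + h·f(t_n, y_n).
t=0.000000, y=-0.630000: f=1.348200 → y ← -0.630000 + 0.33·1.348200 = -0.185094
t=0.330000, y=-0.185094: f=0.396101 → y ← -0.185094 + 0.33·0.396101 = -0.054381
t=0.660000, y=-0.054381: f=0.116375 → y ← -0.054381 + 0.33·0.116375 = -0.015977
t=0.990000, y=-0.015977: f=0.034191 → y ← -0.015977 + 0.33·0.034191 = -0.004694
y(1.32) ≈ -0.0047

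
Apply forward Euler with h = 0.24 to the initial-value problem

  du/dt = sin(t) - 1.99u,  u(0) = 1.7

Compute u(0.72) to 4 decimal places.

0.3830

Euler: u_{n+1} = u_n + h·f(t_n, u_n).
t=0.000000, u=1.700000: f=-3.383000 → u ← 1.700000 + 0.24·(-3.383000) = 0.888080
t=0.240000, u=0.888080: f=-1.529577 → u ← 0.888080 + 0.24·(-1.529577) = 0.520982
t=0.480000, u=0.520982: f=-0.574974 → u ← 0.520982 + 0.24·(-0.574974) = 0.382988
u(0.72) ≈ 0.3830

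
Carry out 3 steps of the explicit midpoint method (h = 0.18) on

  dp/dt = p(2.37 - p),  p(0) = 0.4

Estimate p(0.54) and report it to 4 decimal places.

Midpoint: k1 = f(t_n, p_n); k2 = f(t_n + h/2, p_n + (h/2)·k1); p_{n+1} = p_n + h·k2.
t=0.000000, p=0.400000:
  k1 = f(0.000000, 0.400000) = 0.788000
  k2 = f(0.090000, 0.470920) = 0.894315
  p ← 0.400000 + 0.18·0.894315 = 0.560977
t=0.180000, p=0.560977:
  k1 = f(0.180000, 0.560977) = 1.014820
  k2 = f(0.270000, 0.652310) = 1.120467
  p ← 0.560977 + 0.18·1.120467 = 0.762661
t=0.360000, p=0.762661:
  k1 = f(0.360000, 0.762661) = 1.225855
  k2 = f(0.450000, 0.872988) = 1.306873
  p ← 0.762661 + 0.18·1.306873 = 0.997898
p(0.54) ≈ 0.9979

0.9979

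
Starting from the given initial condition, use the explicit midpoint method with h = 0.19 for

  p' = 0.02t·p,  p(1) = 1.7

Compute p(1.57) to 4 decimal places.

1.7251

Midpoint: k1 = f(t_n, p_n); k2 = f(t_n + h/2, p_n + (h/2)·k1); p_{n+1} = p_n + h·k2.
t=1.000000, p=1.700000:
  k1 = f(1.000000, 1.700000) = 0.034000
  k2 = f(1.095000, 1.703230) = 0.037301
  p ← 1.700000 + 0.19·0.037301 = 1.707087
t=1.190000, p=1.707087:
  k1 = f(1.190000, 1.707087) = 0.040629
  k2 = f(1.285000, 1.710947) = 0.043971
  p ← 1.707087 + 0.19·0.043971 = 1.715442
t=1.380000, p=1.715442:
  k1 = f(1.380000, 1.715442) = 0.047346
  k2 = f(1.475000, 1.719940) = 0.050738
  p ← 1.715442 + 0.19·0.050738 = 1.725082
p(1.57) ≈ 1.7251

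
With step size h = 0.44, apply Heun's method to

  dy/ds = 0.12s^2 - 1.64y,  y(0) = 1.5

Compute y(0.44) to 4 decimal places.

0.8132

Heun: k1 = f(s_n, y_n); k2 = f(s_n + h, y_n + h·k1); y_{n+1} = y_n + (h/2)·(k1 + k2).
s=0.000000, y=1.500000:
  k1 = f(0.000000, 1.500000) = -2.460000
  k2 = f(0.440000, 0.417600) = -0.661632
  y ← 1.500000 + (0.44/2)·(-2.460000 + (-0.661632)) = 0.813241
y(0.44) ≈ 0.8132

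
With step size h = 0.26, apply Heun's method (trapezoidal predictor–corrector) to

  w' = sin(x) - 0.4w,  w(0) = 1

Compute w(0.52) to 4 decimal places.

Heun: k1 = f(x_n, w_n); k2 = f(x_n + h, w_n + h·k1); w_{n+1} = w_n + (h/2)·(k1 + k2).
x=0.000000, w=1.000000:
  k1 = f(0.000000, 1.000000) = -0.400000
  k2 = f(0.260000, 0.896000) = -0.101319
  w ← 1.000000 + (0.26/2)·(-0.400000 + (-0.101319)) = 0.934828
x=0.260000, w=0.934828:
  k1 = f(0.260000, 0.934828) = -0.116851
  k2 = f(0.520000, 0.904447) = 0.135101
  w ← 0.934828 + (0.26/2)·(-0.116851 + 0.135101) = 0.937201
w(0.52) ≈ 0.9372

0.9372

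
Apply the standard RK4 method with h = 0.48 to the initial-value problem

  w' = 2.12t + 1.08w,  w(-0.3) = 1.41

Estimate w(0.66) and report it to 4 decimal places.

4.3254

RK4: k1 = f(t_n, w_n); k2 = f(t_n + h/2, w_n + (h/2)·k1); k3 = f(t_n + h/2, w_n + (h/2)·k2); k4 = f(t_n + h, w_n + h·k3); w_{n+1} = w_n + (h/6)·(k1 + 2k2 + 2k3 + k4).
t=-0.300000, w=1.410000:
  k1 = f(-0.300000, 1.410000) = 0.886800
  k2 = f(-0.060000, 1.622832) = 1.625459
  k3 = f(-0.060000, 1.800110) = 1.816919
  k4 = f(0.180000, 2.282121) = 2.846291
  w ← 1.410000 + (0.48/6)·(k1 + 2k2 + 2k3 + k4) = 2.259428
t=0.180000, w=2.259428:
  k1 = f(0.180000, 2.259428) = 2.821782
  k2 = f(0.420000, 2.936655) = 4.061988
  k3 = f(0.420000, 3.234305) = 4.383449
  k4 = f(0.660000, 4.363483) = 6.111762
  w ← 2.259428 + (0.48/6)·(k1 + 2k2 + 2k3 + k4) = 4.325381
w(0.66) ≈ 4.3254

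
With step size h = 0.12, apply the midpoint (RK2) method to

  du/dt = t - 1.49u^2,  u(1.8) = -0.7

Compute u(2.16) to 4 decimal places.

Midpoint: k1 = f(t_n, u_n); k2 = f(t_n + h/2, u_n + (h/2)·k1); u_{n+1} = u_n + h·k2.
t=1.800000, u=-0.700000:
  k1 = f(1.800000, -0.700000) = 1.069900
  k2 = f(1.860000, -0.635806) = 1.257669
  u ← -0.700000 + 0.12·1.257669 = -0.549080
t=1.920000, u=-0.549080:
  k1 = f(1.920000, -0.549080) = 1.470782
  k2 = f(1.980000, -0.460833) = 1.663573
  u ← -0.549080 + 0.12·1.663573 = -0.349451
t=2.040000, u=-0.349451:
  k1 = f(2.040000, -0.349451) = 1.858047
  k2 = f(2.100000, -0.237968) = 2.015623
  u ← -0.349451 + 0.12·2.015623 = -0.107576
u(2.16) ≈ -0.1076

-0.1076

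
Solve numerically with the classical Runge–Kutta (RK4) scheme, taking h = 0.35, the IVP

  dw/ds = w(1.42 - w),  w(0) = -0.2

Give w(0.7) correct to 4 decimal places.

-0.7097

RK4: k1 = f(s_n, w_n); k2 = f(s_n + h/2, w_n + (h/2)·k1); k3 = f(s_n + h/2, w_n + (h/2)·k2); k4 = f(s_n + h, w_n + h·k3); w_{n+1} = w_n + (h/6)·(k1 + 2k2 + 2k3 + k4).
s=0.000000, w=-0.200000:
  k1 = f(0.000000, -0.200000) = -0.324000
  k2 = f(0.175000, -0.256700) = -0.430409
  k3 = f(0.175000, -0.275322) = -0.466759
  k4 = f(0.350000, -0.363365) = -0.648013
  w ← -0.200000 + (0.35/6)·(k1 + 2k2 + 2k3 + k4) = -0.361370
s=0.350000, w=-0.361370:
  k1 = f(0.350000, -0.361370) = -0.643734
  k2 = f(0.525000, -0.474024) = -0.897812
  k3 = f(0.525000, -0.518488) = -1.005082
  k4 = f(0.700000, -0.713149) = -1.521253
  w ← -0.361370 + (0.35/6)·(k1 + 2k2 + 2k3 + k4) = -0.709666
w(0.7) ≈ -0.7097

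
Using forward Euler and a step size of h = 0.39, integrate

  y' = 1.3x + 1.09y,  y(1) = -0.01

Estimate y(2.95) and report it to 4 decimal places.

Euler: y_{n+1} = y_n + h·f(x_n, y_n).
x=1.000000, y=-0.010000: f=1.289100 → y ← -0.010000 + 0.39·1.289100 = 0.492749
x=1.390000, y=0.492749: f=2.344096 → y ← 0.492749 + 0.39·2.344096 = 1.406947
x=1.780000, y=1.406947: f=3.847572 → y ← 1.406947 + 0.39·3.847572 = 2.907500
x=2.170000, y=2.907500: f=5.990175 → y ← 2.907500 + 0.39·5.990175 = 5.243668
x=2.560000, y=5.243668: f=9.043598 → y ← 5.243668 + 0.39·9.043598 = 8.770671
y(2.95) ≈ 8.7707

8.7707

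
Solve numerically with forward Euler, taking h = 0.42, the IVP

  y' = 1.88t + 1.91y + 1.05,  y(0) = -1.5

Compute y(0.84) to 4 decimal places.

-3.3045

Euler: y_{n+1} = y_n + h·f(t_n, y_n).
t=0.000000, y=-1.500000: f=-1.815000 → y ← -1.500000 + 0.42·(-1.815000) = -2.262300
t=0.420000, y=-2.262300: f=-2.481393 → y ← -2.262300 + 0.42·(-2.481393) = -3.304485
y(0.84) ≈ -3.3045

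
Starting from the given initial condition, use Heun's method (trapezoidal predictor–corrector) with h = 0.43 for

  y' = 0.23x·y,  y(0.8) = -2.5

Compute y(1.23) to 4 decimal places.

Heun: k1 = f(x_n, y_n); k2 = f(x_n + h, y_n + h·k1); y_{n+1} = y_n + (h/2)·(k1 + k2).
x=0.800000, y=-2.500000:
  k1 = f(0.800000, -2.500000) = -0.460000
  k2 = f(1.230000, -2.697800) = -0.763208
  y ← -2.500000 + (0.43/2)·(-0.460000 + (-0.763208)) = -2.762990
y(1.23) ≈ -2.7630

-2.7630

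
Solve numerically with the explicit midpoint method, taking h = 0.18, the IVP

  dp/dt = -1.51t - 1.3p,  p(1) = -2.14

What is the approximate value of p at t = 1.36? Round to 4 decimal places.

Midpoint: k1 = f(t_n, p_n); k2 = f(t_n + h/2, p_n + (h/2)·k1); p_{n+1} = p_n + h·k2.
t=1.000000, p=-2.140000:
  k1 = f(1.000000, -2.140000) = 1.272000
  k2 = f(1.090000, -2.025520) = 0.987276
  p ← -2.140000 + 0.18·0.987276 = -1.962290
t=1.180000, p=-1.962290:
  k1 = f(1.180000, -1.962290) = 0.769177
  k2 = f(1.270000, -1.893064) = 0.543284
  p ← -1.962290 + 0.18·0.543284 = -1.864499
p(1.36) ≈ -1.8645

-1.8645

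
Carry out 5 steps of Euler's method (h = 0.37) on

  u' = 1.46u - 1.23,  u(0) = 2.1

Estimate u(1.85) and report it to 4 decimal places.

Euler: u_{n+1} = u_n + h·f(x_n, u_n).
x=0.000000, u=2.100000: f=1.836000 → u ← 2.100000 + 0.37·1.836000 = 2.779320
x=0.370000, u=2.779320: f=2.827807 → u ← 2.779320 + 0.37·2.827807 = 3.825609
x=0.740000, u=3.825609: f=4.355389 → u ← 3.825609 + 0.37·4.355389 = 5.437102
x=1.110000, u=5.437102: f=6.708170 → u ← 5.437102 + 0.37·6.708170 = 7.919125
x=1.480000, u=7.919125: f=10.331923 → u ← 7.919125 + 0.37·10.331923 = 11.741937
u(1.85) ≈ 11.7419

11.7419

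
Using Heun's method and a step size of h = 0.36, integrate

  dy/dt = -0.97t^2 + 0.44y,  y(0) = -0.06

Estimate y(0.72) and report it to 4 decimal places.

-0.2255

Heun: k1 = f(t_n, y_n); k2 = f(t_n + h, y_n + h·k1); y_{n+1} = y_n + (h/2)·(k1 + k2).
t=0.000000, y=-0.060000:
  k1 = f(0.000000, -0.060000) = -0.026400
  k2 = f(0.360000, -0.069504) = -0.156294
  y ← -0.060000 + (0.36/2)·(-0.026400 + (-0.156294)) = -0.092885
t=0.360000, y=-0.092885:
  k1 = f(0.360000, -0.092885) = -0.166581
  k2 = f(0.720000, -0.152854) = -0.570104
  y ← -0.092885 + (0.36/2)·(-0.166581 + (-0.570104)) = -0.225488
y(0.72) ≈ -0.2255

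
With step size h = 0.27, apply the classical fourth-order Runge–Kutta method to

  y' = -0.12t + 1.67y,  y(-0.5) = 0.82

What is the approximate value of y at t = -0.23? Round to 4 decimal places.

1.3024

RK4: k1 = f(t_n, y_n); k2 = f(t_n + h/2, y_n + (h/2)·k1); k3 = f(t_n + h/2, y_n + (h/2)·k2); k4 = f(t_n + h, y_n + h·k3); y_{n+1} = y_n + (h/6)·(k1 + 2k2 + 2k3 + k4).
t=-0.500000, y=0.820000:
  k1 = f(-0.500000, 0.820000) = 1.429400
  k2 = f(-0.365000, 1.012969) = 1.735458
  k3 = f(-0.365000, 1.054287) = 1.804459
  k4 = f(-0.230000, 1.307204) = 2.210631
  y ← 0.820000 + (0.27/6)·(k1 + 2k2 + 2k3 + k4) = 1.302394
y(-0.23) ≈ 1.3024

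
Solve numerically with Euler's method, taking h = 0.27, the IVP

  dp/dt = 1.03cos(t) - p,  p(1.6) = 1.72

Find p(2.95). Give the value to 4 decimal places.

Euler: p_{n+1} = p_n + h·f(t_n, p_n).
t=1.600000, p=1.720000: f=-1.750076 → p ← 1.720000 + 0.27·(-1.750076) = 1.247480
t=1.870000, p=1.247480: f=-1.551082 → p ← 1.247480 + 0.27·(-1.551082) = 0.828688
t=2.140000, p=0.828688: f=-1.383818 → p ← 0.828688 + 0.27·(-1.383818) = 0.455057
t=2.410000, p=0.455057: f=-1.221491 → p ← 0.455057 + 0.27·(-1.221491) = 0.125254
t=2.680000, p=0.125254: f=-1.047459 → p ← 0.125254 + 0.27·(-1.047459) = -0.157560
p(2.95) ≈ -0.1576

-0.1576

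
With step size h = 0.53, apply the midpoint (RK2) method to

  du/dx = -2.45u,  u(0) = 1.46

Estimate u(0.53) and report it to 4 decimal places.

0.7950

Midpoint: k1 = f(x_n, u_n); k2 = f(x_n + h/2, u_n + (h/2)·k1); u_{n+1} = u_n + h·k2.
x=0.000000, u=1.460000:
  k1 = f(0.000000, 1.460000) = -3.577000
  k2 = f(0.265000, 0.512095) = -1.254633
  u ← 1.460000 + 0.53·(-1.254633) = 0.795045
u(0.53) ≈ 0.7950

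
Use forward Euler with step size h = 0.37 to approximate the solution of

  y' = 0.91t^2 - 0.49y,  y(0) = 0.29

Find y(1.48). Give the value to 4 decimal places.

0.7270

Euler: y_{n+1} = y_n + h·f(t_n, y_n).
t=0.000000, y=0.290000: f=-0.142100 → y ← 0.290000 + 0.37·(-0.142100) = 0.237423
t=0.370000, y=0.237423: f=0.008242 → y ← 0.237423 + 0.37·0.008242 = 0.240472
t=0.740000, y=0.240472: f=0.380485 → y ← 0.240472 + 0.37·0.380485 = 0.381252
t=1.110000, y=0.381252: f=0.934398 → y ← 0.381252 + 0.37·0.934398 = 0.726979
y(1.48) ≈ 0.7270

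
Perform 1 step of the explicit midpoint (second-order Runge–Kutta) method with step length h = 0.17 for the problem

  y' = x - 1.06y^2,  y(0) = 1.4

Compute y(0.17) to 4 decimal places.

Midpoint: k1 = f(x_n, y_n); k2 = f(x_n + h/2, y_n + (h/2)·k1); y_{n+1} = y_n + h·k2.
x=0.000000, y=1.400000:
  k1 = f(0.000000, 1.400000) = -2.077600
  k2 = f(0.085000, 1.223404) = -1.501520
  y ← 1.400000 + 0.17·(-1.501520) = 1.144742
y(0.17) ≈ 1.1447

1.1447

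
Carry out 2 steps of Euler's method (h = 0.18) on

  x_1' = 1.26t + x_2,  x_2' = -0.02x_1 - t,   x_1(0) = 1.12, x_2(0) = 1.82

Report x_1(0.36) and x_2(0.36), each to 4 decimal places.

1.8153, 1.7784

Euler on (x_1,x_2): x_1_{n+1} = x_1_n + h·x_1', x_2_{n+1} = x_2_n + h·x_2'.
0.000000: (1.120000, 1.820000); f=(1.820000, -0.022400) → (1.447600, 1.815968)
0.180000: (1.447600, 1.815968); f=(2.042768, -0.208952) → (1.815298, 1.778357)
(x_1(0.36), x_2(0.36)) ≈ (1.8153, 1.7784)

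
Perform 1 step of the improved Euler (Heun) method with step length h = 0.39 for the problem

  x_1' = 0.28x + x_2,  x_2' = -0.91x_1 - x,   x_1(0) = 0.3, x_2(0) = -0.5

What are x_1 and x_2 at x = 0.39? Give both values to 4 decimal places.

0.1055, -0.6479

Heun on (x_1,x_2): k1 = f(x_n, state_n); k2 = f(x_n + h, state_n + h·k1); state_{n+1} = state_n + (h/2)·(k1 + k2).
0.000000: (0.300000, -0.500000)
  k1 = (-0.500000, -0.273000)
  predictor → (0.105000, -0.606470)
  k2 = (-0.497270, -0.485550)
  → (0.105532, -0.647917)
(x_1(0.39), x_2(0.39)) ≈ (0.1055, -0.6479)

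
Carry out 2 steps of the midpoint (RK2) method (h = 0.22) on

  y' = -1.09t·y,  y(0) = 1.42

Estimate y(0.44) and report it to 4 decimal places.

Midpoint: k1 = f(t_n, y_n); k2 = f(t_n + h/2, y_n + (h/2)·k1); y_{n+1} = y_n + h·k2.
t=0.000000, y=1.420000:
  k1 = f(0.000000, 1.420000) = 0.000000
  k2 = f(0.110000, 1.420000) = -0.170258
  y ← 1.420000 + 0.22·(-0.170258) = 1.382543
t=0.220000, y=1.382543:
  k1 = f(0.220000, 1.382543) = -0.331534
  k2 = f(0.330000, 1.346075) = -0.484183
  y ← 1.382543 + 0.22·(-0.484183) = 1.276023
y(0.44) ≈ 1.2760

1.2760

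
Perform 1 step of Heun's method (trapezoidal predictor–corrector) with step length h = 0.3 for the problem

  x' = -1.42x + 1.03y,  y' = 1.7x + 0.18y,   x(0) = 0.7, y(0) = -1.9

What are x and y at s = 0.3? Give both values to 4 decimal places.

Heun on (x,y): k1 = f(s_n, state_n); k2 = f(s_n + h, state_n + h·k1); state_{n+1} = state_n + (h/2)·(k1 + k2).
0.000000: (0.700000, -1.900000)
  k1 = (-2.951000, 0.848000)
  predictor → (-0.185300, -1.645600)
  k2 = (-1.431842, -0.611218)
  → (0.042574, -1.864483)
(x(0.3), y(0.3)) ≈ (0.0426, -1.8645)

0.0426, -1.8645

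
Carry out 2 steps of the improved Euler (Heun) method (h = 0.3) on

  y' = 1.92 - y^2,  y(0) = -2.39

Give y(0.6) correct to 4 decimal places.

-22.4664

Heun: k1 = f(x_n, y_n); k2 = f(x_n + h, y_n + h·k1); y_{n+1} = y_n + (h/2)·(k1 + k2).
x=0.000000, y=-2.390000:
  k1 = f(0.000000, -2.390000) = -3.792100
  k2 = f(0.300000, -3.527630) = -10.524173
  y ← -2.390000 + (0.3/2)·(-3.792100 + (-10.524173)) = -4.537441
x=0.300000, y=-4.537441:
  k1 = f(0.300000, -4.537441) = -18.668371
  k2 = f(0.600000, -10.137952) = -100.858077
  y ← -4.537441 + (0.3/2)·(-18.668371 + (-100.858077)) = -22.466408
y(0.6) ≈ -22.4664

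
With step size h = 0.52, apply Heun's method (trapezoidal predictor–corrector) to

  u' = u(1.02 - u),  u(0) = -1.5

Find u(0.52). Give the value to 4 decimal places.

-6.5246

Heun: k1 = f(x_n, u_n); k2 = f(x_n + h, u_n + h·k1); u_{n+1} = u_n + (h/2)·(k1 + k2).
x=0.000000, u=-1.500000:
  k1 = f(0.000000, -1.500000) = -3.780000
  k2 = f(0.520000, -3.465600) = -15.545295
  u ← -1.500000 + (0.52/2)·(-3.780000 + (-15.545295)) = -6.524577
u(0.52) ≈ -6.5246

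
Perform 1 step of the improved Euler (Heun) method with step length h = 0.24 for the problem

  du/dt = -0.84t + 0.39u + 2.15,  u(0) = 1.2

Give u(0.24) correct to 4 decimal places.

Heun: k1 = f(t_n, u_n); k2 = f(t_n + h, u_n + h·k1); u_{n+1} = u_n + (h/2)·(k1 + k2).
t=0.000000, u=1.200000:
  k1 = f(0.000000, 1.200000) = 2.618000
  k2 = f(0.240000, 1.828320) = 2.661445
  u ← 1.200000 + (0.24/2)·(2.618000 + 2.661445) = 1.833533
u(0.24) ≈ 1.8335

1.8335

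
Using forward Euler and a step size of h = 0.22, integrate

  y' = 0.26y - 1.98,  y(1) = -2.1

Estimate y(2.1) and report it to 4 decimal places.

Euler: y_{n+1} = y_n + h·f(x_n, y_n).
x=1.000000, y=-2.100000: f=-2.526000 → y ← -2.100000 + 0.22·(-2.526000) = -2.655720
x=1.220000, y=-2.655720: f=-2.670487 → y ← -2.655720 + 0.22·(-2.670487) = -3.243227
x=1.440000, y=-3.243227: f=-2.823239 → y ← -3.243227 + 0.22·(-2.823239) = -3.864340
x=1.660000, y=-3.864340: f=-2.984728 → y ← -3.864340 + 0.22·(-2.984728) = -4.520980
x=1.880000, y=-4.520980: f=-3.155455 → y ← -4.520980 + 0.22·(-3.155455) = -5.215180
y(2.1) ≈ -5.2152

-5.2152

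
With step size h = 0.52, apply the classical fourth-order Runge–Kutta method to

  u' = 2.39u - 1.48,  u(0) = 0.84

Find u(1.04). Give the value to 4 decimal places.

3.2231

RK4: k1 = f(t_n, u_n); k2 = f(t_n + h/2, u_n + (h/2)·k1); k3 = f(t_n + h/2, u_n + (h/2)·k2); k4 = f(t_n + h, u_n + h·k3); u_{n+1} = u_n + (h/6)·(k1 + 2k2 + 2k3 + k4).
t=0.000000, u=0.840000:
  k1 = f(0.000000, 0.840000) = 0.527600
  k2 = f(0.260000, 0.977176) = 0.855451
  k3 = f(0.260000, 1.062417) = 1.059177
  k4 = f(0.520000, 1.390772) = 1.843945
  u ← 0.840000 + (0.52/6)·(k1 + 2k2 + 2k3 + k4) = 1.377403
t=0.520000, u=1.377403:
  k1 = f(0.520000, 1.377403) = 1.811992
  k2 = f(0.780000, 1.848521) = 2.937965
  k3 = f(0.780000, 2.141274) = 3.637644
  k4 = f(1.040000, 3.268977) = 6.332856
  u ← 1.377403 + (0.52/6)·(k1 + 2k2 + 2k3 + k4) = 3.223062
u(1.04) ≈ 3.2231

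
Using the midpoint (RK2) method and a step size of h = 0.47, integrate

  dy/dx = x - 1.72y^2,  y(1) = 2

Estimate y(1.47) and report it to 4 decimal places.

Midpoint: k1 = f(x_n, y_n); k2 = f(x_n + h/2, y_n + (h/2)·k1); y_{n+1} = y_n + h·k2.
x=1.000000, y=2.000000:
  k1 = f(1.000000, 2.000000) = -5.880000
  k2 = f(1.235000, 0.618200) = 0.577665
  y ← 2.000000 + 0.47·0.577665 = 2.271503
y(1.47) ≈ 2.2715

2.2715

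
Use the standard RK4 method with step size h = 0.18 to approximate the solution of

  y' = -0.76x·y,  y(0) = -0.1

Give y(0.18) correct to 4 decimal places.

-0.0988

RK4: k1 = f(x_n, y_n); k2 = f(x_n + h/2, y_n + (h/2)·k1); k3 = f(x_n + h/2, y_n + (h/2)·k2); k4 = f(x_n + h, y_n + h·k3); y_{n+1} = y_n + (h/6)·(k1 + 2k2 + 2k3 + k4).
x=0.000000, y=-0.100000:
  k1 = f(0.000000, -0.100000) = 0.000000
  k2 = f(0.090000, -0.100000) = 0.006840
  k3 = f(0.090000, -0.099384) = 0.006798
  k4 = f(0.180000, -0.098776) = 0.013513
  y ← -0.100000 + (0.18/6)·(k1 + 2k2 + 2k3 + k4) = -0.098776
y(0.18) ≈ -0.0988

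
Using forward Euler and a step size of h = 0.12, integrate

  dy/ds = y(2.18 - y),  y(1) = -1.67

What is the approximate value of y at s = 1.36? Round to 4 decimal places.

-6.5173

Euler: y_{n+1} = y_n + h·f(s_n, y_n).
s=1.000000, y=-1.670000: f=-6.429500 → y ← -1.670000 + 0.12·(-6.429500) = -2.441540
s=1.120000, y=-2.441540: f=-11.283675 → y ← -2.441540 + 0.12·(-11.283675) = -3.795581
s=1.240000, y=-3.795581: f=-22.680801 → y ← -3.795581 + 0.12·(-22.680801) = -6.517277
y(1.36) ≈ -6.5173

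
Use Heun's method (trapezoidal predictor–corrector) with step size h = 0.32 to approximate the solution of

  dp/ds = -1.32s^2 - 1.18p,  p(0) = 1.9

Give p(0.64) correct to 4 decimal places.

0.7993

Heun: k1 = f(s_n, p_n); k2 = f(s_n + h, p_n + h·k1); p_{n+1} = p_n + (h/2)·(k1 + k2).
s=0.000000, p=1.900000:
  k1 = f(0.000000, 1.900000) = -2.242000
  k2 = f(0.320000, 1.182560) = -1.530589
  p ← 1.900000 + (0.32/2)·(-2.242000 + (-1.530589)) = 1.296386
s=0.320000, p=1.296386:
  k1 = f(0.320000, 1.296386) = -1.664903
  k2 = f(0.640000, 0.763617) = -1.441740
  p ← 1.296386 + (0.32/2)·(-1.664903 + (-1.441740)) = 0.799323
p(0.64) ≈ 0.7993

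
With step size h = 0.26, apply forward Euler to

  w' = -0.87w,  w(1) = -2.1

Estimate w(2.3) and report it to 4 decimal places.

Euler: w_{n+1} = w_n + h·f(x_n, w_n).
x=1.000000, w=-2.100000: f=1.827000 → w ← -2.100000 + 0.26·1.827000 = -1.624980
x=1.260000, w=-1.624980: f=1.413733 → w ← -1.624980 + 0.26·1.413733 = -1.257410
x=1.520000, w=-1.257410: f=1.093946 → w ← -1.257410 + 0.26·1.093946 = -0.972983
x=1.780000, w=-0.972983: f=0.846496 → w ← -0.972983 + 0.26·0.846496 = -0.752895
x=2.040000, w=-0.752895: f=0.655018 → w ← -0.752895 + 0.26·0.655018 = -0.582590
w(2.3) ≈ -0.5826

-0.5826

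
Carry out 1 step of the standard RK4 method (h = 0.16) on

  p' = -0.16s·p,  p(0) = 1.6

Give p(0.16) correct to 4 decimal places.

1.5967

RK4: k1 = f(s_n, p_n); k2 = f(s_n + h/2, p_n + (h/2)·k1); k3 = f(s_n + h/2, p_n + (h/2)·k2); k4 = f(s_n + h, p_n + h·k3); p_{n+1} = p_n + (h/6)·(k1 + 2k2 + 2k3 + k4).
s=0.000000, p=1.600000:
  k1 = f(0.000000, 1.600000) = 0.000000
  k2 = f(0.080000, 1.600000) = -0.020480
  k3 = f(0.080000, 1.598362) = -0.020459
  k4 = f(0.160000, 1.596727) = -0.040876
  p ← 1.600000 + (0.16/6)·(k1 + 2k2 + 2k3 + k4) = 1.596727
p(0.16) ≈ 1.5967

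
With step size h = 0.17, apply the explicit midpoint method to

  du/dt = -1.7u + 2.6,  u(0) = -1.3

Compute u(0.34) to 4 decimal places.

-0.0739

Midpoint: k1 = f(t_n, u_n); k2 = f(t_n + h/2, u_n + (h/2)·k1); u_{n+1} = u_n + h·k2.
t=0.000000, u=-1.300000:
  k1 = f(0.000000, -1.300000) = 4.810000
  k2 = f(0.085000, -0.891150) = 4.114955
  u ← -1.300000 + 0.17·4.114955 = -0.600458
t=0.170000, u=-0.600458:
  k1 = f(0.170000, -0.600458) = 3.620778
  k2 = f(0.255000, -0.292692) = 3.097576
  u ← -0.600458 + 0.17·3.097576 = -0.073870
u(0.34) ≈ -0.0739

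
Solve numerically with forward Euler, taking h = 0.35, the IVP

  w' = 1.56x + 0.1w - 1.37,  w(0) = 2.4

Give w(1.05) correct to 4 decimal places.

Euler: w_{n+1} = w_n + h·f(x_n, w_n).
x=0.000000, w=2.400000: f=-1.130000 → w ← 2.400000 + 0.35·(-1.130000) = 2.004500
x=0.350000, w=2.004500: f=-0.623550 → w ← 2.004500 + 0.35·(-0.623550) = 1.786257
x=0.700000, w=1.786257: f=-0.099374 → w ← 1.786257 + 0.35·(-0.099374) = 1.751477
w(1.05) ≈ 1.7515

1.7515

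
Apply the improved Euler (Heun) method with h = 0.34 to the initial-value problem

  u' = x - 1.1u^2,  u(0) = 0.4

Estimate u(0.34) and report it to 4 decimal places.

0.4062

Heun: k1 = f(x_n, u_n); k2 = f(x_n + h, u_n + h·k1); u_{n+1} = u_n + (h/2)·(k1 + k2).
x=0.000000, u=0.400000:
  k1 = f(0.000000, 0.400000) = -0.176000
  k2 = f(0.340000, 0.340160) = 0.212720
  u ← 0.400000 + (0.34/2)·(-0.176000 + 0.212720) = 0.406242
u(0.34) ≈ 0.4062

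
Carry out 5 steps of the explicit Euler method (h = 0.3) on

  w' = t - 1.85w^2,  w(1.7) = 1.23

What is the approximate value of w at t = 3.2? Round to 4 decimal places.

1.2702

Euler: w_{n+1} = w_n + h·f(t_n, w_n).
t=1.700000, w=1.230000: f=-1.098865 → w ← 1.230000 + 0.3·(-1.098865) = 0.900340
t=2.000000, w=0.900340: f=0.500366 → w ← 0.900340 + 0.3·0.500366 = 1.050450
t=2.300000, w=1.050450: f=0.258625 → w ← 1.050450 + 0.3·0.258625 = 1.128038
t=2.600000, w=1.128038: f=0.245932 → w ← 1.128038 + 0.3·0.245932 = 1.201817
t=2.900000, w=1.201817: f=0.227925 → w ← 1.201817 + 0.3·0.227925 = 1.270195
w(3.2) ≈ 1.2702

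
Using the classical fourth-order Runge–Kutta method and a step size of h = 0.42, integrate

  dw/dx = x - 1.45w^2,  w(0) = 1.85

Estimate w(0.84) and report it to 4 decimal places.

RK4: k1 = f(x_n, w_n); k2 = f(x_n + h/2, w_n + (h/2)·k1); k3 = f(x_n + h/2, w_n + (h/2)·k2); k4 = f(x_n + h, w_n + h·k3); w_{n+1} = w_n + (h/6)·(k1 + 2k2 + 2k3 + k4).
x=0.000000, w=1.850000:
  k1 = f(0.000000, 1.850000) = -4.962625
  k2 = f(0.210000, 0.807849) = -0.736298
  k3 = f(0.210000, 1.695377) = -3.957741
  k4 = f(0.420000, 0.187749) = 0.368888
  w ← 1.850000 + (0.42/6)·(k1 + 2k2 + 2k3 + k4) = 0.871273
x=0.420000, w=0.871273:
  k1 = f(0.420000, 0.871273) = -0.680719
  k2 = f(0.630000, 0.728322) = -0.139157
  k3 = f(0.630000, 0.842050) = -0.398120
  k4 = f(0.840000, 0.704063) = 0.121229
  w ← 0.871273 + (0.42/6)·(k1 + 2k2 + 2k3 + k4) = 0.756890
w(0.84) ≈ 0.7569

0.7569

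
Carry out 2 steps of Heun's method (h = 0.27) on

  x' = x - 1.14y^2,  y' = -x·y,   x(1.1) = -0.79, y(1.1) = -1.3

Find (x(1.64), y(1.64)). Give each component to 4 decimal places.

Heun on (x,y): k1 = f(s_n, state_n); k2 = f(s_n + h, state_n + h·k1); state_{n+1} = state_n + (h/2)·(k1 + k2).
1.100000: (-0.790000, -1.300000)
  k1 = (-2.716600, -1.027000)
  predictor → (-1.523482, -1.577290)
  k2 = (-4.359624, -2.402973)
  → (-1.745290, -1.763046)
1.370000: (-1.745290, -1.763046)
  k1 = (-5.288789, -3.077028)
  predictor → (-3.173263, -2.593844)
  k2 = (-10.843212, -8.230949)
  → (-3.923110, -3.289623)
(x(1.64), y(1.64)) ≈ (-3.9231, -3.2896)

-3.9231, -3.2896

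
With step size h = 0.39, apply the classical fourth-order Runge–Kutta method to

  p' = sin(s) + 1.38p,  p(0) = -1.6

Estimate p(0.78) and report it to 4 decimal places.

RK4: k1 = f(s_n, p_n); k2 = f(s_n + h/2, p_n + (h/2)·k1); k3 = f(s_n + h/2, p_n + (h/2)·k2); k4 = f(s_n + h, p_n + h·k3); p_{n+1} = p_n + (h/6)·(k1 + 2k2 + 2k3 + k4).
s=0.000000, p=-1.600000:
  k1 = f(0.000000, -1.600000) = -2.208000
  k2 = f(0.195000, -2.030560) = -2.608406
  k3 = f(0.195000, -2.108639) = -2.716156
  k4 = f(0.390000, -2.659301) = -3.289647
  p ← -1.600000 + (0.39/6)·(k1 + 2k2 + 2k3 + k4) = -2.649540
s=0.390000, p=-2.649540:
  k1 = f(0.390000, -2.649540) = -3.276177
  k2 = f(0.585000, -3.288395) = -3.985785
  k3 = f(0.585000, -3.426768) = -4.176741
  k4 = f(0.780000, -4.278469) = -5.201008
  p ← -2.649540 + (0.39/6)·(k1 + 2k2 + 2k3 + k4) = -4.261685
p(0.78) ≈ -4.2617

-4.2617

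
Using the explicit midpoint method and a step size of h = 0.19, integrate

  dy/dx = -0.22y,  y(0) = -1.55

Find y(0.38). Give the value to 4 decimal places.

Midpoint: k1 = f(x_n, y_n); k2 = f(x_n + h/2, y_n + (h/2)·k1); y_{n+1} = y_n + h·k2.
x=0.000000, y=-1.550000:
  k1 = f(0.000000, -1.550000) = 0.341000
  k2 = f(0.095000, -1.517605) = 0.333873
  y ← -1.550000 + 0.19·0.333873 = -1.486564
x=0.190000, y=-1.486564:
  k1 = f(0.190000, -1.486564) = 0.327044
  k2 = f(0.285000, -1.455495) = 0.320209
  y ← -1.486564 + 0.19·0.320209 = -1.425724
y(0.38) ≈ -1.4257

-1.4257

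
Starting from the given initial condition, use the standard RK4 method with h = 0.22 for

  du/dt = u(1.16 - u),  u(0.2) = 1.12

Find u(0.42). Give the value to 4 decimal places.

RK4: k1 = f(t_n, u_n); k2 = f(t_n + h/2, u_n + (h/2)·k1); k3 = f(t_n + h/2, u_n + (h/2)·k2); k4 = f(t_n + h, u_n + h·k3); u_{n+1} = u_n + (h/6)·(k1 + 2k2 + 2k3 + k4).
t=0.200000, u=1.120000:
  k1 = f(0.200000, 1.120000) = 0.044800
  k2 = f(0.310000, 1.124928) = 0.039453
  k3 = f(0.310000, 1.124340) = 0.040094
  k4 = f(0.420000, 1.128821) = 0.035196
  u ← 1.120000 + (0.22/6)·(k1 + 2k2 + 2k3 + k4) = 1.128767
u(0.42) ≈ 1.1288

1.1288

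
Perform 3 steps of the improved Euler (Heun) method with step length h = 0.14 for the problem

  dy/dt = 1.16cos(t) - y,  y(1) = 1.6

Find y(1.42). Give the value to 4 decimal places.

1.1849

Heun: k1 = f(t_n, y_n); k2 = f(t_n + h, y_n + h·k1); y_{n+1} = y_n + (h/2)·(k1 + k2).
t=1.000000, y=1.600000:
  k1 = f(1.000000, 1.600000) = -0.973249
  k2 = f(1.140000, 1.463745) = -0.979335
  y ← 1.600000 + (0.14/2)·(-0.973249 + (-0.979335)) = 1.463319
t=1.140000, y=1.463319:
  k1 = f(1.140000, 1.463319) = -0.978909
  k2 = f(1.280000, 1.326272) = -0.993682
  y ← 1.463319 + (0.14/2)·(-0.978909 + (-0.993682)) = 1.325238
t=1.280000, y=1.325238:
  k1 = f(1.280000, 1.325238) = -0.992648
  k2 = f(1.420000, 1.186267) = -1.012005
  y ← 1.325238 + (0.14/2)·(-0.992648 + (-1.012005)) = 1.184912
y(1.42) ≈ 1.1849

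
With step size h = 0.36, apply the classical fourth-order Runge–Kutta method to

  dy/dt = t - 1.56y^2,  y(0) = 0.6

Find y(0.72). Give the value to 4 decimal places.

0.5476

RK4: k1 = f(t_n, y_n); k2 = f(t_n + h/2, y_n + (h/2)·k1); k3 = f(t_n + h/2, y_n + (h/2)·k2); k4 = f(t_n + h, y_n + h·k3); y_{n+1} = y_n + (h/6)·(k1 + 2k2 + 2k3 + k4).
t=0.000000, y=0.600000:
  k1 = f(0.000000, 0.600000) = -0.561600
  k2 = f(0.180000, 0.498912) = -0.208305
  k3 = f(0.180000, 0.562505) = -0.313603
  k4 = f(0.360000, 0.487103) = -0.010140
  y ← 0.600000 + (0.36/6)·(k1 + 2k2 + 2k3 + k4) = 0.503067
t=0.360000, y=0.503067:
  k1 = f(0.360000, 0.503067) = -0.034799
  k2 = f(0.540000, 0.496803) = 0.154971
  k3 = f(0.540000, 0.530962) = 0.100205
  k4 = f(0.720000, 0.539140) = 0.266551
  y ← 0.503067 + (0.36/6)·(k1 + 2k2 + 2k3 + k4) = 0.547593
y(0.72) ≈ 0.5476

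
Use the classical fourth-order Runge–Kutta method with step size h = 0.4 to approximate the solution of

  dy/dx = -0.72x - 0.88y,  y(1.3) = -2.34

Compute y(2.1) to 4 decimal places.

-1.8797

RK4: k1 = f(x_n, y_n); k2 = f(x_n + h/2, y_n + (h/2)·k1); k3 = f(x_n + h/2, y_n + (h/2)·k2); k4 = f(x_n + h, y_n + h·k3); y_{n+1} = y_n + (h/6)·(k1 + 2k2 + 2k3 + k4).
x=1.300000, y=-2.340000:
  k1 = f(1.300000, -2.340000) = 1.123200
  k2 = f(1.500000, -2.115360) = 0.781517
  k3 = f(1.500000, -2.183697) = 0.841653
  k4 = f(1.700000, -2.003339) = 0.538938
  y ← -2.340000 + (0.4/6)·(k1 + 2k2 + 2k3 + k4) = -2.012768
x=1.700000, y=-2.012768:
  k1 = f(1.700000, -2.012768) = 0.547236
  k2 = f(1.900000, -1.903321) = 0.306922
  k3 = f(1.900000, -1.951384) = 0.349218
  k4 = f(2.100000, -1.873081) = 0.136311
  y ← -2.012768 + (0.4/6)·(k1 + 2k2 + 2k3 + k4) = -1.879713
y(2.1) ≈ -1.8797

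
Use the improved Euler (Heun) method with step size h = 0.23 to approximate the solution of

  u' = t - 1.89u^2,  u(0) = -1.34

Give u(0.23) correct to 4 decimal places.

Heun: k1 = f(t_n, u_n); k2 = f(t_n + h, u_n + h·k1); u_{n+1} = u_n + (h/2)·(k1 + k2).
t=0.000000, u=-1.340000:
  k1 = f(0.000000, -1.340000) = -3.393684
  k2 = f(0.230000, -2.120547) = -8.268803
  u ← -1.340000 + (0.23/2)·(-3.393684 + (-8.268803)) = -2.681186
u(0.23) ≈ -2.6812

-2.6812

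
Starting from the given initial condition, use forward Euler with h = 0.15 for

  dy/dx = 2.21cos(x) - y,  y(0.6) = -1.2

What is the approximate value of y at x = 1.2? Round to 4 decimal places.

Euler: y_{n+1} = y_n + h·f(x_n, y_n).
x=0.600000, y=-1.200000: f=3.023992 → y ← -1.200000 + 0.15·3.023992 = -0.746401
x=0.750000, y=-0.746401: f=2.363434 → y ← -0.746401 + 0.15·2.363434 = -0.391886
x=0.900000, y=-0.391886: f=1.765644 → y ← -0.391886 + 0.15·1.765644 = -0.127040
x=1.050000, y=-0.127040: f=1.226672 → y ← -0.127040 + 0.15·1.226672 = 0.056961
y(1.2) ≈ 0.0570

0.0570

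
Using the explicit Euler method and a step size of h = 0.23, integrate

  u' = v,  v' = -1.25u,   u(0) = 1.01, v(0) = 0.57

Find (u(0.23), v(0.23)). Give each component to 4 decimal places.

Euler on (u,v): u_{n+1} = u_n + h·u', v_{n+1} = v_n + h·v'.
0.000000: (1.010000, 0.570000); f=(0.570000, -1.262500) → (1.141100, 0.279625)
(u(0.23), v(0.23)) ≈ (1.1411, 0.2796)

1.1411, 0.2796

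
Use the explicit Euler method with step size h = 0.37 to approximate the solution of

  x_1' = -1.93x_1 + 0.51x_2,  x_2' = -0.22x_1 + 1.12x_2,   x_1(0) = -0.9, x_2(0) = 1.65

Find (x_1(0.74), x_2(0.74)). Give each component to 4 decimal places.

0.4697, 3.4001

Euler on (x_1,x_2): x_1_{n+1} = x_1_n + h·x_1', x_2_{n+1} = x_2_n + h·x_2'.
0.000000: (-0.900000, 1.650000); f=(2.578500, 2.046000) → (0.054045, 2.407020)
0.370000: (0.054045, 2.407020); f=(1.123273, 2.683973) → (0.469656, 3.400090)
(x_1(0.74), x_2(0.74)) ≈ (0.4697, 3.4001)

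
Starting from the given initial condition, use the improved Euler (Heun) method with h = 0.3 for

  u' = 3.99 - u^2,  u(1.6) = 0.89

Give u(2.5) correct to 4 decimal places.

Heun: k1 = f(t_n, u_n); k2 = f(t_n + h, u_n + h·k1); u_{n+1} = u_n + (h/2)·(k1 + k2).
t=1.600000, u=0.890000:
  k1 = f(1.600000, 0.890000) = 3.197900
  k2 = f(1.900000, 1.849370) = 0.569831
  u ← 0.890000 + (0.3/2)·(3.197900 + 0.569831) = 1.455160
t=1.900000, u=1.455160:
  k1 = f(1.900000, 1.455160) = 1.872511
  k2 = f(2.200000, 2.016913) = -0.077937
  u ← 1.455160 + (0.3/2)·(1.872511 + (-0.077937)) = 1.724346
t=2.200000, u=1.724346:
  k1 = f(2.200000, 1.724346) = 1.016632
  k2 = f(2.500000, 2.029335) = -0.128202
  u ← 1.724346 + (0.3/2)·(1.016632 + (-0.128202)) = 1.857610
u(2.5) ≈ 1.8576

1.8576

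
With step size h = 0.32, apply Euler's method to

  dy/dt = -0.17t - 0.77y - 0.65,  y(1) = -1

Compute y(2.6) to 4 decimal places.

-1.1854

Euler: y_{n+1} = y_n + h·f(t_n, y_n).
t=1.000000, y=-1.000000: f=-0.050000 → y ← -1.000000 + 0.32·(-0.050000) = -1.016000
t=1.320000, y=-1.016000: f=-0.092080 → y ← -1.016000 + 0.32·(-0.092080) = -1.045466
t=1.640000, y=-1.045466: f=-0.123791 → y ← -1.045466 + 0.32·(-0.123791) = -1.085079
t=1.960000, y=-1.085079: f=-0.147689 → y ← -1.085079 + 0.32·(-0.147689) = -1.132339
t=2.280000, y=-1.132339: f=-0.165699 → y ← -1.132339 + 0.32·(-0.165699) = -1.185363
y(2.6) ≈ -1.1854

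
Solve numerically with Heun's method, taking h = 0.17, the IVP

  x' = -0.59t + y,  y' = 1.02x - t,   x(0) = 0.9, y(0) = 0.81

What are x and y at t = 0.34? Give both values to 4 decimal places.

Heun on (x,y): k1 = f(t_n, state_n); k2 = f(t_n + h, state_n + h·k1); state_{n+1} = state_n + (h/2)·(k1 + k2).
0.000000: (0.900000, 0.810000)
  k1 = (0.810000, 0.918000)
  predictor → (1.037700, 0.966060)
  k2 = (0.865760, 0.888454)
  → (1.042440, 0.963549)
0.170000: (1.042440, 0.963549)
  k1 = (0.863249, 0.893288)
  predictor → (1.189192, 1.115408)
  k2 = (0.914808, 0.872976)
  → (1.193574, 1.113681)
(x(0.34), y(0.34)) ≈ (1.1936, 1.1137)

1.1936, 1.1137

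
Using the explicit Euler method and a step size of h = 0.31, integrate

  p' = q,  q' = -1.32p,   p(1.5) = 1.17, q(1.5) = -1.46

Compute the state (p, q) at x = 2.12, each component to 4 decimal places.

Euler on (p,q): p_{n+1} = p_n + h·p', q_{n+1} = q_n + h·q'.
1.500000: (1.170000, -1.460000); f=(-1.460000, -1.544400) → (0.717400, -1.938764)
1.810000: (0.717400, -1.938764); f=(-1.938764, -0.946968) → (0.116383, -2.232324)
(p(2.12), q(2.12)) ≈ (0.1164, -2.2323)

0.1164, -2.2323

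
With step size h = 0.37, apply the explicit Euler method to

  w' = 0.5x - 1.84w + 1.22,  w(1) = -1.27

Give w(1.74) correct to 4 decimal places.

0.7786

Euler: w_{n+1} = w_n + h·f(x_n, w_n).
x=1.000000, w=-1.270000: f=4.056800 → w ← -1.270000 + 0.37·4.056800 = 0.231016
x=1.370000, w=0.231016: f=1.479931 → w ← 0.231016 + 0.37·1.479931 = 0.778590
w(1.74) ≈ 0.7786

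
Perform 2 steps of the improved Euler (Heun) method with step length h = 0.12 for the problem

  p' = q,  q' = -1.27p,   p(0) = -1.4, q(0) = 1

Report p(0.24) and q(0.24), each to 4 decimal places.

-1.1111, 1.3863

Heun on (p,q): k1 = f(t_n, state_n); k2 = f(t_n + h, state_n + h·k1); state_{n+1} = state_n + (h/2)·(k1 + k2).
0.000000: (-1.400000, 1.000000)
  k1 = (1.000000, 1.778000)
  predictor → (-1.280000, 1.213360)
  k2 = (1.213360, 1.625600)
  → (-1.267198, 1.204216)
0.120000: (-1.267198, 1.204216)
  k1 = (1.204216, 1.609342)
  predictor → (-1.122692, 1.397337)
  k2 = (1.397337, 1.425819)
  → (-1.111105, 1.386326)
(p(0.24), q(0.24)) ≈ (-1.1111, 1.3863)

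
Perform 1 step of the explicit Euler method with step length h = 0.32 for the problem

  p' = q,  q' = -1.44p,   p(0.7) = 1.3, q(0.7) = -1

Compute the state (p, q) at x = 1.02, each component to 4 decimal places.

Euler on (p,q): p_{n+1} = p_n + h·p', q_{n+1} = q_n + h·q'.
0.700000: (1.300000, -1.000000); f=(-1.000000, -1.872000) → (0.980000, -1.599040)
(p(1.02), q(1.02)) ≈ (0.9800, -1.5990)

0.9800, -1.5990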